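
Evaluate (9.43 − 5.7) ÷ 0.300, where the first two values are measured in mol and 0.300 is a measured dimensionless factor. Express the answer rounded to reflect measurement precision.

12 mol

9.43 mol − 5.7 mol = 3.73 mol; the difference is limited to 1 decimal place (2 s.f.).
Carrying full precision, 3.73 ÷ 0.300 = 12.4333333333… mol; 0.300 has 3 s.f., so the result keeps min(2, 3) = 2 s.f.
Rounded to 2 significant figures: 12 mol.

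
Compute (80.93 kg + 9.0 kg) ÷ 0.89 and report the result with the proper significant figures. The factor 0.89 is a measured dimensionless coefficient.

1.0 × 10² kg

80.93 kg + 9.0 kg = 89.93 kg; the sum is limited to 1 decimal place (3 s.f.).
Carrying full precision, 89.93 ÷ 0.89 = 101.04494382… kg; 0.89 has 2 s.f., so the result keeps min(3, 2) = 2 s.f.
Rounded to 2 significant figures: 1.0 × 10² kg.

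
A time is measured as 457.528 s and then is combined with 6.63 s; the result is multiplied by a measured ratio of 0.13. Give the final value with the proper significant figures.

457.528 s + 6.63 s = 464.158 s; the sum is limited to 2 decimal places (5 s.f.).
Carrying full precision, 464.158 × 0.13 = 60.34054 s; 0.13 has 2 s.f., so the result keeps min(5, 2) = 2 s.f.
Rounded to 2 significant figures: 60. s.

60. s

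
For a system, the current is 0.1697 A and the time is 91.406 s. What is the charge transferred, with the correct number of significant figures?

charge transferred = 0.1697 A × 91.406 s = 15.5115982 C.
0.1697 has 4 significant figures; 91.406 has 5.
Division/multiplication keeps the fewest: 4 significant figures.
Rounded: 15.51 C.

15.51 C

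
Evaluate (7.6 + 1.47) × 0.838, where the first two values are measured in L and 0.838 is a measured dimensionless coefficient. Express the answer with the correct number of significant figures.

7.6 L + 1.47 L = 9.07 L; the sum is limited to 1 decimal place (2 s.f.).
Carrying full precision, 9.07 × 0.838 = 7.60066 L; 0.838 has 3 s.f., so the result keeps min(2, 3) = 2 s.f.
Rounded to 2 significant figures: 7.6 L.

7.6 L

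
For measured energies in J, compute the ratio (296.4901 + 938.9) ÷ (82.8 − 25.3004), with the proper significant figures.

296.4901 + 938.9 = 1235.3901, limited to 1 d.p. → 5 s.f.; 82.8 − 25.3004 = 57.4996, limited to 1 d.p. → 3 s.f.
Carrying full precision, 1235.3901 ÷ 57.4996 = 21.4851946796…; keep min(5, 3) = 3 s.f.
Rounded to 3 significant figures: 21.5.

21.5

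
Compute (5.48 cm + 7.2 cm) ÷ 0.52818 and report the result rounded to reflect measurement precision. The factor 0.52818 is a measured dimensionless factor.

24.0 cm

5.48 cm + 7.2 cm = 12.68 cm; the sum is limited to 1 decimal place (3 s.f.).
Carrying full precision, 12.68 ÷ 0.52818 = 24.0069673217… cm; 0.52818 has 5 s.f., so the result keeps min(3, 5) = 3 s.f.
Rounded to 3 significant figures: 24.0 cm.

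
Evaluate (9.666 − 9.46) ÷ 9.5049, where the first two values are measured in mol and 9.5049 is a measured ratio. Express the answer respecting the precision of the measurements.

9.666 mol − 9.46 mol = 0.206 mol; the difference is limited to 2 decimal places (2 s.f.).
Carrying full precision, 0.206 ÷ 9.5049 = 0.0216730318046… mol; 9.5049 has 5 s.f., so the result keeps min(2, 5) = 2 s.f.
Rounded to 2 significant figures: 0.022 mol.

0.022 mol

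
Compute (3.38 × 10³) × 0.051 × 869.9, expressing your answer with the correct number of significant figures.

1.5 × 10⁵

(3.38 × 10³) × 0.051 × 869.9 = 149953.362
Multiplication/division keeps the fewest significant figures: 3.38 × 10³ → 3 s.f., 0.051 → 2 s.f., 869.9 → 4 s.f.; limit is 2.
Rounded to 2 significant figures: 1.5 × 10⁵.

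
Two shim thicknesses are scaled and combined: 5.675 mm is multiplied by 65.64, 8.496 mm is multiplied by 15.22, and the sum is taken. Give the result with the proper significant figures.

5.675 × 65.64 = 372.507 → 372.5 mm (4 s.f., last digit at the 10^-1 place).
8.496 × 15.22 = 129.30912 → 129.3 mm (4 s.f., last digit at the 10^-1 place).
Sum: 501.81612 mm; keep the coarser place, 10^-1.
Result: 501.8 mm.

501.8 mm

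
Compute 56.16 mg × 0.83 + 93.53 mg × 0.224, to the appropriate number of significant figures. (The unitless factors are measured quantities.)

68 mg

56.16 × 0.83 = 46.6128 → 47 mg (2 s.f., last digit at the 10^0 place).
93.53 × 0.224 = 20.95072 → 21.0 mg (3 s.f., last digit at the 10^-1 place).
Sum: 67.56352 mg; keep the coarser place, 10^0.
Result: 68 mg.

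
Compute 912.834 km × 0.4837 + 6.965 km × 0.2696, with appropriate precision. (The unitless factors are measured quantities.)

912.834 × 0.4837 = 441.5378058 → 441.5 km (4 s.f., last digit at the 10^-1 place).
6.965 × 0.2696 = 1.877764 → 1.878 km (4 s.f., last digit at the 10^-3 place).
Sum: 443.4155698 km; keep the coarser place, 10^-1.
Result: 443.4 km.

443.4 km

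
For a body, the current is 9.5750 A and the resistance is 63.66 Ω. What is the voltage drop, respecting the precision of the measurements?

609.5 V

voltage drop = 9.5750 A × 63.66 Ω = 609.5445 V.
9.5750 has 5 significant figures; 63.66 has 4.
Division/multiplication keeps the fewest: 4 significant figures.
Rounded: 609.5 V.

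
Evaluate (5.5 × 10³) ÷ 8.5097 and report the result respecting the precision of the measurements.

6.5 × 10²

(5.5 × 10³) ÷ 8.5097 = 646.321256919…
Multiplication/division keeps the fewest significant figures: 5.5 × 10³ → 2 s.f., 8.5097 → 5 s.f.; limit is 2.
Rounded to 2 significant figures: 6.5 × 10².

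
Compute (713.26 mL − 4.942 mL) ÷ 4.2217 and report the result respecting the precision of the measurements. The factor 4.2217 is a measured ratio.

713.26 mL − 4.942 mL = 708.318 mL; the difference is limited to 2 decimal places (5 s.f.).
Carrying full precision, 708.318 ÷ 4.2217 = 167.780278087… mL; 4.2217 has 5 s.f., so the result keeps min(5, 5) = 5 s.f.
Rounded to 5 significant figures: 167.78 mL.

167.78 mL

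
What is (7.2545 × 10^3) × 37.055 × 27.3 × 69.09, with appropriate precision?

(7.2545 × 10^3) × 37.055 × 27.3 × 69.09 = 507028232.318…
Multiplication/division keeps the fewest significant figures: 7.2545 × 10^3 → 5 s.f., 37.055 → 5 s.f., 27.3 → 3 s.f., 69.09 → 4 s.f.; limit is 3.
Rounded to 3 significant figures: 5.07 × 10^8.

5.07 × 10^8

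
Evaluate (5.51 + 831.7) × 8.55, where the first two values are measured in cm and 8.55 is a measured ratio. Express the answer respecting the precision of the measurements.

5.51 cm + 831.7 cm = 837.21 cm; the sum is limited to 1 decimal place (4 s.f.).
Carrying full precision, 837.21 × 8.55 = 7158.1455 cm; 8.55 has 3 s.f., so the result keeps min(4, 3) = 3 s.f.
Rounded to 3 significant figures: 7.16 × 10^3 cm.

7.16 × 10^3 cm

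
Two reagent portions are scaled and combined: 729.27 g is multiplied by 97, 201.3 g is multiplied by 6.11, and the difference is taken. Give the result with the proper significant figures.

729.27 × 97 = 70739.19 → 7.1 × 10^4 g (2 s.f., last digit at the 10^3 place).
201.3 × 6.11 = 1229.943 → 1.23 × 10^3 g (3 s.f., last digit at the 10^1 place).
Difference: 69509.247 g; keep the coarser place, 10^3.
Result: 7.0 × 10^4 g.

7.0 × 10^4 g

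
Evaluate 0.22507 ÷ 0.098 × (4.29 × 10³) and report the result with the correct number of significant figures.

0.22507 ÷ 0.098 × (4.29 × 10³) = 9852.55408163…
Multiplication/division keeps the fewest significant figures: 0.22507 → 5 s.f., 0.098 → 2 s.f., 4.29 × 10³ → 3 s.f.; limit is 2.
Rounded to 2 significant figures: 9.9 × 10³.

9.9 × 10³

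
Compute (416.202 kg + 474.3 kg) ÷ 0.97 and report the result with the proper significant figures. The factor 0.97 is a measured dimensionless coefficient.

9.2 × 10² kg

416.202 kg + 474.3 kg = 890.502 kg; the sum is limited to 1 decimal place (4 s.f.).
Carrying full precision, 890.502 ÷ 0.97 = 918.043298969… kg; 0.97 has 2 s.f., so the result keeps min(4, 2) = 2 s.f.
Rounded to 2 significant figures: 9.2 × 10² kg.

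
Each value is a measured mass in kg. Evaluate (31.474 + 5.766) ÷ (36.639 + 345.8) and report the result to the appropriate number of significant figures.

31.474 + 5.766 = 37.240, limited to 3 d.p. → 5 s.f.; 36.639 + 345.8 = 382.439, limited to 1 d.p. → 4 s.f.
Carrying full precision, 37.240 ÷ 382.439 = 0.0973750062101…; keep min(5, 4) = 4 s.f.
Rounded to 4 significant figures: 0.09738.

0.09738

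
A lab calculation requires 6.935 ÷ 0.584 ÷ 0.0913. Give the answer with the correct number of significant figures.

6.935 ÷ 0.584 ÷ 0.0913 = 130.065717415…
Multiplication/division keeps the fewest significant figures: 6.935 → 4 s.f., 0.584 → 3 s.f., 0.0913 → 3 s.f.; limit is 3.
Rounded to 3 significant figures: 130.

130.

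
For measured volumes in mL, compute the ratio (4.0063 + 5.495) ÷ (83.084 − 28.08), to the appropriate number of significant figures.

4.0063 + 5.495 = 9.5013, limited to 3 d.p. → 4 s.f.; 83.084 − 28.08 = 55.004, limited to 2 d.p. → 4 s.f.
Carrying full precision, 9.5013 ÷ 55.004 = 0.172738346302…; keep min(4, 4) = 4 s.f.
Rounded to 4 significant figures: 0.1727.

0.1727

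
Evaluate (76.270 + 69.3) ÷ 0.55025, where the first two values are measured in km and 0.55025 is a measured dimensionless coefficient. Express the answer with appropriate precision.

76.270 km + 69.3 km = 145.570 km; the sum is limited to 1 decimal place (4 s.f.).
Carrying full precision, 145.570 ÷ 0.55025 = 264.552476147… km; 0.55025 has 5 s.f., so the result keeps min(4, 5) = 4 s.f.
Rounded to 4 significant figures: 264.6 km.

264.6 km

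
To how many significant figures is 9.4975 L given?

9.4975: every digit is nonzero and significant.

5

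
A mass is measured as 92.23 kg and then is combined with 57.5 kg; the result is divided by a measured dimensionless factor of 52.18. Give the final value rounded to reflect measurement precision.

2.869 kg

92.23 kg + 57.5 kg = 149.73 kg; the sum is limited to 1 decimal place (4 s.f.).
Carrying full precision, 149.73 ÷ 52.18 = 2.86949022614… kg; 52.18 has 4 s.f., so the result keeps min(4, 4) = 4 s.f.
Rounded to 4 significant figures: 2.869 kg.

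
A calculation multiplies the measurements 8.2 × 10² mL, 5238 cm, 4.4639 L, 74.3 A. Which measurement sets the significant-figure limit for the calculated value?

8.2 × 10² mL → 2 s.f.; 5238 cm → 4 s.f.; 4.4639 L → 5 s.f.; 74.3 A → 3 s.f.
The fewest is 2 significant figures, from 8.2 × 10² mL.

8.2 × 10² mL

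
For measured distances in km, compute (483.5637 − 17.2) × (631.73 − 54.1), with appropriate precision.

483.5637 − 17.2 = 466.3637, limited to 1 d.p. → 4 s.f.; 631.73 − 54.1 = 577.63, limited to 1 d.p. → 4 s.f.
Carrying full precision, 466.3637 × 577.63 = 269385.664031; keep min(4, 4) = 4 s.f.
Rounded to 4 significant figures: 2.694 × 10^5 km².

2.694 × 10^5 km²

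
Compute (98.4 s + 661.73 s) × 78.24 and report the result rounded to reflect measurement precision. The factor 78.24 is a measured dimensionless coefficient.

98.4 s + 661.73 s = 760.13 s; the sum is limited to 1 decimal place (4 s.f.).
Carrying full precision, 760.13 × 78.24 = 59472.5712 s; 78.24 has 4 s.f., so the result keeps min(4, 4) = 4 s.f.
Rounded to 4 significant figures: 5.947 × 10⁴ s.

5.947 × 10⁴ s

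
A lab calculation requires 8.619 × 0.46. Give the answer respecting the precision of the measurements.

4.0

8.619 × 0.46 = 3.96474
Multiplication/division keeps the fewest significant figures: 8.619 → 4 s.f., 0.46 → 2 s.f.; limit is 2.
Rounded to 2 significant figures: 4.0.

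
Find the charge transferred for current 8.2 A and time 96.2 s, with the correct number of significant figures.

charge transferred = 8.2 A × 96.2 s = 788.84 C.
8.2 has 2 significant figures; 96.2 has 3.
Division/multiplication keeps the fewest: 2 significant figures.
Rounded: 7.9 × 10^2 C.

7.9 × 10^2 C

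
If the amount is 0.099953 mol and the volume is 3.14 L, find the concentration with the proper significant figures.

concentration = 0.099953 mol ÷ 3.14 L = 0.0318321656051… mol/L.
0.099953 has 5 significant figures; 3.14 has 3.
Division/multiplication keeps the fewest: 3 significant figures.
Rounded: 0.0318 mol/L.

0.0318 mol/L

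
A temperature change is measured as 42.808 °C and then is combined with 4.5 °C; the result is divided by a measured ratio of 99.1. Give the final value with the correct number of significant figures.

42.808 °C + 4.5 °C = 47.308 °C; the sum is limited to 1 decimal place (3 s.f.).
Carrying full precision, 47.308 ÷ 99.1 = 0.477376387487… °C; 99.1 has 3 s.f., so the result keeps min(3, 3) = 3 s.f.
Rounded to 3 significant figures: 0.477 °C.

0.477 °C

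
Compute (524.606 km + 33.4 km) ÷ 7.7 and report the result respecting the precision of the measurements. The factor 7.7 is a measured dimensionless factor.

72 km

524.606 km + 33.4 km = 558.006 km; the sum is limited to 1 decimal place (4 s.f.).
Carrying full precision, 558.006 ÷ 7.7 = 72.4683116883… km; 7.7 has 2 s.f., so the result keeps min(4, 2) = 2 s.f.
Rounded to 2 significant figures: 72 km.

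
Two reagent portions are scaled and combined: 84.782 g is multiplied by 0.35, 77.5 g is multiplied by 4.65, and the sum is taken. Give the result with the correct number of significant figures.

390. g

84.782 × 0.35 = 29.6737 → 3.0 × 10^1 g (2 s.f., last digit at the 10^0 place).
77.5 × 4.65 = 360.375 → 360. g (3 s.f., last digit at the 10^0 place).
Sum: 390.0487 g; keep the coarser place, 10^0.
Result: 390. g.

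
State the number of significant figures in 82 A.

2

82: every digit is nonzero and significant.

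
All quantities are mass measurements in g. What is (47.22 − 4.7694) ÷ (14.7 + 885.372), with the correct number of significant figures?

0.04716

47.22 − 4.7694 = 42.4506, limited to 2 d.p. → 4 s.f.; 14.7 + 885.372 = 900.072, limited to 1 d.p. → 4 s.f.
Carrying full precision, 42.4506 ÷ 900.072 = 0.0471635602485…; keep min(4, 4) = 4 s.f.
Rounded to 4 significant figures: 0.04716.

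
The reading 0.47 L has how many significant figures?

2

0.47: leading zeros are not significant.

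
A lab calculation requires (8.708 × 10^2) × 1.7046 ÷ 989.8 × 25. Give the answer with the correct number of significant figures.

37

(8.708 × 10^2) × 1.7046 ÷ 989.8 × 25 = 37.4915558699…
Multiplication/division keeps the fewest significant figures: 8.708 × 10^2 → 4 s.f., 1.7046 → 5 s.f., 989.8 → 4 s.f., 25 → 2 s.f.; limit is 2.
Rounded to 2 significant figures: 37.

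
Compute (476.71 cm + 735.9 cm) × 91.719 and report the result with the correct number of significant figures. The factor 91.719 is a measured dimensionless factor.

476.71 cm + 735.9 cm = 1212.61 cm; the sum is limited to 1 decimal place (5 s.f.).
Carrying full precision, 1212.61 × 91.719 = 111219.37659 cm; 91.719 has 5 s.f., so the result keeps min(5, 5) = 5 s.f.
Rounded to 5 significant figures: 1.1122 × 10^5 cm.

1.1122 × 10^5 cm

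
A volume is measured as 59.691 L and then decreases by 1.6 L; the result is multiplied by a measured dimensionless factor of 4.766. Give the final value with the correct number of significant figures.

2.77 × 10^2 L

59.691 L − 1.6 L = 58.091 L; the difference is limited to 1 decimal place (3 s.f.).
Carrying full precision, 58.091 × 4.766 = 276.861706 L; 4.766 has 4 s.f., so the result keeps min(3, 4) = 3 s.f.
Rounded to 3 significant figures: 2.77 × 10^2 L.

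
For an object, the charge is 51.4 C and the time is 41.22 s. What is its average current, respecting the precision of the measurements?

1.25 A

average current = 51.4 C ÷ 41.22 s = 1.24696749151… A.
51.4 has 3 significant figures; 41.22 has 4.
Division/multiplication keeps the fewest: 3 significant figures.
Rounded: 1.25 A.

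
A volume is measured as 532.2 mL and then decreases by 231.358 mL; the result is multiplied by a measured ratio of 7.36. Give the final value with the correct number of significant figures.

2.21 × 10³ mL

532.2 mL − 231.358 mL = 300.842 mL; the difference is limited to 1 decimal place (4 s.f.).
Carrying full precision, 300.842 × 7.36 = 2214.19712 mL; 7.36 has 3 s.f., so the result keeps min(4, 3) = 3 s.f.
Rounded to 3 significant figures: 2.21 × 10³ mL.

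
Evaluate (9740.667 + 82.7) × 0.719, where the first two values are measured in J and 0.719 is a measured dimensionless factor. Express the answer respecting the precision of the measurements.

7.06 × 10^3 J

9740.667 J + 82.7 J = 9823.367 J; the sum is limited to 1 decimal place (5 s.f.).
Carrying full precision, 9823.367 × 0.719 = 7063.000873 J; 0.719 has 3 s.f., so the result keeps min(5, 3) = 3 s.f.
Rounded to 3 significant figures: 7.06 × 10^3 J.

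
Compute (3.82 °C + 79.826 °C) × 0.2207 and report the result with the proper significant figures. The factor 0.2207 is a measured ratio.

3.82 °C + 79.826 °C = 83.646 °C; the sum is limited to 2 decimal places (4 s.f.).
Carrying full precision, 83.646 × 0.2207 = 18.4606722 °C; 0.2207 has 4 s.f., so the result keeps min(4, 4) = 4 s.f.
Rounded to 4 significant figures: 18.46 °C.

18.46 °C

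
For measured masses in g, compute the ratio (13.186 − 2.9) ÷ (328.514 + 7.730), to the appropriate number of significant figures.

13.186 − 2.9 = 10.286, limited to 1 d.p. → 3 s.f.; 328.514 + 7.730 = 336.244, limited to 3 d.p. → 6 s.f.
Carrying full precision, 10.286 ÷ 336.244 = 0.0305908804321…; keep min(3, 6) = 3 s.f.
Rounded to 3 significant figures: 0.0306.

0.0306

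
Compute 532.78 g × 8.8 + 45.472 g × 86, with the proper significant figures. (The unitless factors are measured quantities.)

532.78 × 8.8 = 4688.464 → 4.7 × 10³ g (2 s.f., last digit at the 10^2 place).
45.472 × 86 = 3910.592 → 3.9 × 10³ g (2 s.f., last digit at the 10^2 place).
Sum: 8599.056 g; keep the coarser place, 10^2.
Result: 8.6 × 10³ g.

8.6 × 10³ g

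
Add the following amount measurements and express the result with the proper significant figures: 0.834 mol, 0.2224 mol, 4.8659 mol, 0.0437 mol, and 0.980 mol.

6.946 mol

0.834 mol + 0.2224 mol + 4.8659 mol + 0.0437 mol + 0.980 mol = 6.9460 mol.
Addition/subtraction keeps the fewest decimal places: 0.834 → 3 decimal places, 0.2224 → 4 decimal places, 4.8659 → 4 decimal places, 0.0437 → 4 decimal places, 0.980 → 3 decimal places; limit is 3.
Rounded to 3 decimal places: 6.946 mol.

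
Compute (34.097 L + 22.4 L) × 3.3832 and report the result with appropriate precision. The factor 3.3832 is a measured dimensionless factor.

34.097 L + 22.4 L = 56.497 L; the sum is limited to 1 decimal place (3 s.f.).
Carrying full precision, 56.497 × 3.3832 = 191.1406504 L; 3.3832 has 5 s.f., so the result keeps min(3, 5) = 3 s.f.
Rounded to 3 significant figures: 191 L.

191 L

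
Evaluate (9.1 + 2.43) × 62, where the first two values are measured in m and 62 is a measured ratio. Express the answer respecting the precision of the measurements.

9.1 m + 2.43 m = 11.53 m; the sum is limited to 1 decimal place (3 s.f.).
Carrying full precision, 11.53 × 62 = 714.86 m; 62 has 2 s.f., so the result keeps min(3, 2) = 2 s.f.
Rounded to 2 significant figures: 7.1 × 10² m.

7.1 × 10² m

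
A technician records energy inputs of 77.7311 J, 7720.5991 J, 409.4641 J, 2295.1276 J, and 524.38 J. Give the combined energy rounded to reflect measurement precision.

77.7311 J + 7720.5991 J + 409.4641 J + 2295.1276 J + 524.38 J = 11027.3019 J.
Addition/subtraction keeps the fewest decimal places: 77.7311 → 4 decimal places, 7720.5991 → 4 decimal places, 409.4641 → 4 decimal places, 2295.1276 → 4 decimal places, 524.38 → 2 decimal places; limit is 2.
Rounded to 2 decimal places: 11027.30 J.

11027.30 J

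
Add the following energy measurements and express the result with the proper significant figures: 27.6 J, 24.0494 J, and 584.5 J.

636.1 J

27.6 J + 24.0494 J + 584.5 J = 636.1494 J.
Addition/subtraction keeps the fewest decimal places: 27.6 → 1 decimal place, 24.0494 → 4 decimal places, 584.5 → 1 decimal place; limit is 1.
Rounded to 1 decimal place: 636.1 J.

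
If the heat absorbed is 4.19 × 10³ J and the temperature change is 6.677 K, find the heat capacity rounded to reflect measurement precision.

628 J/K

heat capacity = 4.19 × 10³ J ÷ 6.677 K = 627.527332634… J/K.
4.19 × 10³ has 3 significant figures; 6.677 has 4.
Division/multiplication keeps the fewest: 3 significant figures.
Rounded: 628 J/K.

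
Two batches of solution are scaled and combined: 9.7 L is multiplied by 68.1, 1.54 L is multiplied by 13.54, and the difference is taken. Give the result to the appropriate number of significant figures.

6.4 × 10^2 L

9.7 × 68.1 = 660.57 → 6.6 × 10^2 L (2 s.f., last digit at the 10^1 place).
1.54 × 13.54 = 20.8516 → 20.9 L (3 s.f., last digit at the 10^-1 place).
Difference: 639.7184 L; keep the coarser place, 10^1.
Result: 6.4 × 10^2 L.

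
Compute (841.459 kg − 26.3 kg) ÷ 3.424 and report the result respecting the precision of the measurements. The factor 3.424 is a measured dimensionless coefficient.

841.459 kg − 26.3 kg = 815.159 kg; the difference is limited to 1 decimal place (4 s.f.).
Carrying full precision, 815.159 ÷ 3.424 = 238.07213785… kg; 3.424 has 4 s.f., so the result keeps min(4, 4) = 4 s.f.
Rounded to 4 significant figures: 238.1 kg.

238.1 kg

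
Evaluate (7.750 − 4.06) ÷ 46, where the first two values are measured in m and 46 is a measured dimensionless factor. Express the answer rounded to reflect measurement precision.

0.080 m

7.750 m − 4.06 m = 3.690 m; the difference is limited to 2 decimal places (3 s.f.).
Carrying full precision, 3.690 ÷ 46 = 0.0802173913043… m; 46 has 2 s.f., so the result keeps min(3, 2) = 2 s.f.
Rounded to 2 significant figures: 0.080 m.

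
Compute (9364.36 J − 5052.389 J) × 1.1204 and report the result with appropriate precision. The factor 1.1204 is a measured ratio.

9364.36 J − 5052.389 J = 4311.971 J; the difference is limited to 2 decimal places (6 s.f.).
Carrying full precision, 4311.971 × 1.1204 = 4831.1323084 J; 1.1204 has 5 s.f., so the result keeps min(6, 5) = 5 s.f.
Rounded to 5 significant figures: 4831.1 J.

4831.1 J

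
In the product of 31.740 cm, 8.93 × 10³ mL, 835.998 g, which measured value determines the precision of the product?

8.93 × 10³ mL

31.740 cm → 5 s.f.; 8.93 × 10³ mL → 3 s.f.; 835.998 g → 6 s.f.
The fewest is 3 significant figures, from 8.93 × 10³ mL.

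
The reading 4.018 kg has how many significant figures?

4.018: zeros between nonzero digits are significant.

4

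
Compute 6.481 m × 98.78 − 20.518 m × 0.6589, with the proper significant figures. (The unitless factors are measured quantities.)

6.267 × 10^2 m

6.481 × 98.78 = 640.19318 → 640.2 m (4 s.f., last digit at the 10^-1 place).
20.518 × 0.6589 = 13.5193102 → 13.52 m (4 s.f., last digit at the 10^-2 place).
Difference: 626.6738698 m; keep the coarser place, 10^-1.
Result: 6.267 × 10^2 m.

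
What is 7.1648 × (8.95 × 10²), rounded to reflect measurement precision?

6.41 × 10³

7.1648 × (8.95 × 10²) = 6412.496
Multiplication/division keeps the fewest significant figures: 7.1648 → 5 s.f., 8.95 × 10² → 3 s.f.; limit is 3.
Rounded to 3 significant figures: 6.41 × 10³.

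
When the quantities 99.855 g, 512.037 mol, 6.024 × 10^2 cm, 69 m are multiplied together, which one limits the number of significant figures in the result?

99.855 g → 5 s.f.; 512.037 mol → 6 s.f.; 6.024 × 10^2 cm → 4 s.f.; 69 m → 2 s.f.
The fewest is 2 significant figures, from 69 m.

69 m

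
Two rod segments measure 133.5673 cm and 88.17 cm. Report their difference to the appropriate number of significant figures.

45.40 cm

133.5673 cm − 88.17 cm = 45.3973 cm.
Addition/subtraction keeps the fewest decimal places: 133.5673 → 4 decimal places, 88.17 → 2 decimal places; limit is 2.
Rounded to 2 decimal places: 45.40 cm.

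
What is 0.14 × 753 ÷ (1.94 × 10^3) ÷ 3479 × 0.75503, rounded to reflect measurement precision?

0.14 × 753 ÷ (1.94 × 10^3) ÷ 3479 × 0.75503 = 0.0000117931836379…
Multiplication/division keeps the fewest significant figures: 0.14 → 2 s.f., 753 → 3 s.f., 1.94 × 10^3 → 3 s.f., 3479 → 4 s.f., 0.75503 → 5 s.f.; limit is 2.
Rounded to 2 significant figures: 1.2 × 10^-5.

1.2 × 10^-5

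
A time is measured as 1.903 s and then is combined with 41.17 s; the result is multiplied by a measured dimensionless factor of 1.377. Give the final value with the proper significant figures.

59.31 s

1.903 s + 41.17 s = 43.073 s; the sum is limited to 2 decimal places (4 s.f.).
Carrying full precision, 43.073 × 1.377 = 59.311521 s; 1.377 has 4 s.f., so the result keeps min(4, 4) = 4 s.f.
Rounded to 4 significant figures: 59.31 s.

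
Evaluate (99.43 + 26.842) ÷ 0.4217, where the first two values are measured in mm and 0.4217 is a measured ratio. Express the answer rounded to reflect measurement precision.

299.4 mm

99.43 mm + 26.842 mm = 126.272 mm; the sum is limited to 2 decimal places (5 s.f.).
Carrying full precision, 126.272 ÷ 0.4217 = 299.435617738… mm; 0.4217 has 4 s.f., so the result keeps min(5, 4) = 4 s.f.
Rounded to 4 significant figures: 299.4 mm.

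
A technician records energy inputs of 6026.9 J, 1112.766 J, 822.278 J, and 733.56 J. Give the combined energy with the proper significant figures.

6026.9 J + 1112.766 J + 822.278 J + 733.56 J = 8695.504 J.
Addition/subtraction keeps the fewest decimal places: 6026.9 → 1 decimal place, 1112.766 → 3 decimal places, 822.278 → 3 decimal places, 733.56 → 2 decimal places; limit is 1.
Rounded to 1 decimal place: 8695.5 J.

8695.5 J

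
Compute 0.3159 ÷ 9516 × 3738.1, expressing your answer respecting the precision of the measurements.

0.3159 ÷ 9516 × 3738.1 = 0.124092663934…
Multiplication/division keeps the fewest significant figures: 0.3159 → 4 s.f., 9516 → 4 s.f., 3738.1 → 5 s.f.; limit is 4.
Rounded to 4 significant figures: 0.1241.

0.1241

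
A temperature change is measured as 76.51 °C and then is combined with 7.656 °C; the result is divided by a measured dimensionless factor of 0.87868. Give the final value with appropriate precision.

76.51 °C + 7.656 °C = 84.166 °C; the sum is limited to 2 decimal places (4 s.f.).
Carrying full precision, 84.166 ÷ 0.87868 = 95.7868621113… °C; 0.87868 has 5 s.f., so the result keeps min(4, 5) = 4 s.f.
Rounded to 4 significant figures: 95.79 °C.

95.79 °C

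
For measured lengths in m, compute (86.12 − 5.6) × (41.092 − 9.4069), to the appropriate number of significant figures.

2.55 × 10³ m²

86.12 − 5.6 = 80.52, limited to 1 d.p. → 3 s.f.; 41.092 − 9.4069 = 31.6851, limited to 3 d.p. → 5 s.f.
Carrying full precision, 80.52 × 31.6851 = 2551.284252; keep min(3, 5) = 3 s.f.
Rounded to 3 significant figures: 2.55 × 10³ m².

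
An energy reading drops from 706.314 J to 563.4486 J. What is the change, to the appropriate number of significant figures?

706.314 J − 563.4486 J = 142.8654 J.
Addition/subtraction keeps the fewest decimal places: 706.314 → 3 decimal places, 563.4486 → 4 decimal places; limit is 3.
Rounded to 3 decimal places: 142.865 J.

142.865 J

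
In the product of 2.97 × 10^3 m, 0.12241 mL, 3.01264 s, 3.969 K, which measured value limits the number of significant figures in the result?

2.97 × 10^3 m

2.97 × 10^3 m → 3 s.f.; 0.12241 mL → 5 s.f.; 3.01264 s → 6 s.f.; 3.969 K → 4 s.f.
The fewest is 3 significant figures, from 2.97 × 10^3 m.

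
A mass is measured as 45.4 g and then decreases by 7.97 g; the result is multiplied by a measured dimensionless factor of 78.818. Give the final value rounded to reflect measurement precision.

45.4 g − 7.97 g = 37.43 g; the difference is limited to 1 decimal place (3 s.f.).
Carrying full precision, 37.43 × 78.818 = 2950.15774 g; 78.818 has 5 s.f., so the result keeps min(3, 5) = 3 s.f.
Rounded to 3 significant figures: 2.95 × 10^3 g.

2.95 × 10^3 g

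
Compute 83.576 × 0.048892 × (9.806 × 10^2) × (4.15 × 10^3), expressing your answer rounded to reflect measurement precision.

1.66 × 10^7

83.576 × 0.048892 × (9.806 × 10^2) × (4.15 × 10^3) = 16628741.0526…
Multiplication/division keeps the fewest significant figures: 83.576 → 5 s.f., 0.048892 → 5 s.f., 9.806 × 10^2 → 4 s.f., 4.15 × 10^3 → 3 s.f.; limit is 3.
Rounded to 3 significant figures: 1.66 × 10^7.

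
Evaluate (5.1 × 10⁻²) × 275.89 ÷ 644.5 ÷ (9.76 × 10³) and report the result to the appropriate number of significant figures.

2.2 × 10⁻⁶

(5.1 × 10⁻²) × 275.89 ÷ 644.5 ÷ (9.76 × 10³) = 0.00000223683214844…
Multiplication/division keeps the fewest significant figures: 5.1 × 10⁻² → 2 s.f., 275.89 → 5 s.f., 644.5 → 4 s.f., 9.76 × 10³ → 3 s.f.; limit is 2.
Rounded to 2 significant figures: 2.2 × 10⁻⁶.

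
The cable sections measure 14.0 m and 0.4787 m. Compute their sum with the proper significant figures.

14.0 m + 0.4787 m = 14.4787 m.
Addition/subtraction keeps the fewest decimal places: 14.0 → 1 decimal place, 0.4787 → 4 decimal places; limit is 1.
Rounded to 1 decimal place: 14.5 m.

14.5 m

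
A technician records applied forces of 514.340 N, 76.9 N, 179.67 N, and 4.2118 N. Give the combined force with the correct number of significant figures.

514.340 N + 76.9 N + 179.67 N + 4.2118 N = 775.1218 N.
Addition/subtraction keeps the fewest decimal places: 514.340 → 3 decimal places, 76.9 → 1 decimal place, 179.67 → 2 decimal places, 4.2118 → 4 decimal places; limit is 1.
Rounded to 1 decimal place: 775.1 N.

775.1 N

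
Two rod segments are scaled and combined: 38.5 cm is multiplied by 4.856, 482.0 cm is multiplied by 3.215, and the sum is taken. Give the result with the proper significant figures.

38.5 × 4.856 = 186.956 → 187 cm (3 s.f., last digit at the 10^0 place).
482.0 × 3.215 = 1549.63 → 1.550 × 10^3 cm (4 s.f., last digit at the 10^0 place).
Sum: 1736.586 cm; keep the coarser place, 10^0.
Result: 1.737 × 10^3 cm.

1.737 × 10^3 cm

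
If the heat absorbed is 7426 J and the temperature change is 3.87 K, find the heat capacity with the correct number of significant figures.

heat capacity = 7426 J ÷ 3.87 K = 1918.8630491… J/K.
7426 has 4 significant figures; 3.87 has 3.
Division/multiplication keeps the fewest: 3 significant figures.
Rounded: 1.92 × 10^3 J/K.

1.92 × 10^3 J/K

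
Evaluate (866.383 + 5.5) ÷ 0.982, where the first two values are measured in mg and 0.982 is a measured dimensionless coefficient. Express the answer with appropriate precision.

8.88 × 10² mg

866.383 mg + 5.5 mg = 871.883 mg; the sum is limited to 1 decimal place (4 s.f.).
Carrying full precision, 871.883 ÷ 0.982 = 887.864562118… mg; 0.982 has 3 s.f., so the result keeps min(4, 3) = 3 s.f.
Rounded to 3 significant figures: 8.88 × 10² mg.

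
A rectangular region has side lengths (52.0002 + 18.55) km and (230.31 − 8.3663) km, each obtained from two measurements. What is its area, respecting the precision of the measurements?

52.0002 + 18.55 = 70.5502, limited to 2 d.p. → 4 s.f.; 230.31 − 8.3663 = 221.9437, limited to 2 d.p. → 5 s.f.
Carrying full precision, 70.5502 × 221.9437 = 15658.1724237…; keep min(4, 5) = 4 s.f.
Rounded to 4 significant figures: 1.566 × 10⁴ km².

1.566 × 10⁴ km²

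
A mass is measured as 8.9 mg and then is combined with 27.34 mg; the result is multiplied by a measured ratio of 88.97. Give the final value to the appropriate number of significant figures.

3.22 × 10^3 mg

8.9 mg + 27.34 mg = 36.24 mg; the sum is limited to 1 decimal place (3 s.f.).
Carrying full precision, 36.24 × 88.97 = 3224.2728 mg; 88.97 has 4 s.f., so the result keeps min(3, 4) = 3 s.f.
Rounded to 3 significant figures: 3.22 × 10^3 mg.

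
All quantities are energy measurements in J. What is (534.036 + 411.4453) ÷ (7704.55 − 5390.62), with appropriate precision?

0.408604

534.036 + 411.4453 = 945.4813, limited to 3 d.p. → 6 s.f.; 7704.55 − 5390.62 = 2313.93, limited to 2 d.p. → 6 s.f.
Carrying full precision, 945.4813 ÷ 2313.93 = 0.408604106434…; keep min(6, 6) = 6 s.f.
Rounded to 6 significant figures: 0.408604.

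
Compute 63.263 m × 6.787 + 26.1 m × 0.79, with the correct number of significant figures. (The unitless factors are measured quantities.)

4.50 × 10^2 m

63.263 × 6.787 = 429.365981 → 429.4 m (4 s.f., last digit at the 10^-1 place).
26.1 × 0.79 = 20.619 → 21 m (2 s.f., last digit at the 10^0 place).
Sum: 449.984981 m; keep the coarser place, 10^0.
Result: 4.50 × 10^2 m.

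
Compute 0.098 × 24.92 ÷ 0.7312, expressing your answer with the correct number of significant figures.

3.3

0.098 × 24.92 ÷ 0.7312 = 3.33993435449…
Multiplication/division keeps the fewest significant figures: 0.098 → 2 s.f., 24.92 → 4 s.f., 0.7312 → 4 s.f.; limit is 2.
Rounded to 2 significant figures: 3.3.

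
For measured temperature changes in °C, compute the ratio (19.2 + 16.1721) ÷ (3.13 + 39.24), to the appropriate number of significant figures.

0.835

19.2 + 16.1721 = 35.3721, limited to 1 d.p. → 3 s.f.; 3.13 + 39.24 = 42.37, limited to 2 d.p. → 4 s.f.
Carrying full precision, 35.3721 ÷ 42.37 = 0.834838329006…; keep min(3, 4) = 3 s.f.
Rounded to 3 significant figures: 0.835.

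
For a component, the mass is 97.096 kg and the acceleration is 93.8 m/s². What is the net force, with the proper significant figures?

net force = 97.096 kg × 93.8 m/s² = 9107.6048 N.
97.096 has 5 significant figures; 93.8 has 3.
Division/multiplication keeps the fewest: 3 significant figures.
Rounded: 9.11 × 10³ N.

9.11 × 10³ N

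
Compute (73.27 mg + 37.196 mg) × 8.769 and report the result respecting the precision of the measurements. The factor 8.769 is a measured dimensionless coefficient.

73.27 mg + 37.196 mg = 110.466 mg; the sum is limited to 2 decimal places (5 s.f.).
Carrying full precision, 110.466 × 8.769 = 968.676354 mg; 8.769 has 4 s.f., so the result keeps min(5, 4) = 4 s.f.
Rounded to 4 significant figures: 968.7 mg.

968.7 mg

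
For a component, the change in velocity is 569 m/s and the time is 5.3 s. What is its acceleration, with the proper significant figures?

1.1 × 10^2 m/s²

acceleration = 569 m/s ÷ 5.3 s = 107.358490566… m/s².
569 has 3 significant figures; 5.3 has 2.
Division/multiplication keeps the fewest: 2 significant figures.
Rounded: 1.1 × 10^2 m/s².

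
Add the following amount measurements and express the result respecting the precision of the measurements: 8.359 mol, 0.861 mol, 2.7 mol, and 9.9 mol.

8.359 mol + 0.861 mol + 2.7 mol + 9.9 mol = 21.820 mol.
Addition/subtraction keeps the fewest decimal places: 8.359 → 3 decimal places, 0.861 → 3 decimal places, 2.7 → 1 decimal place, 9.9 → 1 decimal place; limit is 1.
Rounded to 1 decimal place: 21.8 mol.

21.8 mol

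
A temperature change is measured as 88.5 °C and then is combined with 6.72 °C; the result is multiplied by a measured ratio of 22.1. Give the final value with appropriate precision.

2.10 × 10^3 °C

88.5 °C + 6.72 °C = 95.22 °C; the sum is limited to 1 decimal place (3 s.f.).
Carrying full precision, 95.22 × 22.1 = 2104.362 °C; 22.1 has 3 s.f., so the result keeps min(3, 3) = 3 s.f.
Rounded to 3 significant figures: 2.10 × 10^3 °C.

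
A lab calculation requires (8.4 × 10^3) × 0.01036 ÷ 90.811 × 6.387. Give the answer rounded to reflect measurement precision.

6.1

(8.4 × 10^3) × 0.01036 ÷ 90.811 × 6.387 = 6.12064934865…
Multiplication/division keeps the fewest significant figures: 8.4 × 10^3 → 2 s.f., 0.01036 → 4 s.f., 90.811 → 5 s.f., 6.387 → 4 s.f.; limit is 2.
Rounded to 2 significant figures: 6.1.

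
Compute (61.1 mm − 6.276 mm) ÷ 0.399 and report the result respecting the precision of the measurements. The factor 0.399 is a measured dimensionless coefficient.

137 mm

61.1 mm − 6.276 mm = 54.824 mm; the difference is limited to 1 decimal place (3 s.f.).
Carrying full precision, 54.824 ÷ 0.399 = 137.403508772… mm; 0.399 has 3 s.f., so the result keeps min(3, 3) = 3 s.f.
Rounded to 3 significant figures: 137 mm.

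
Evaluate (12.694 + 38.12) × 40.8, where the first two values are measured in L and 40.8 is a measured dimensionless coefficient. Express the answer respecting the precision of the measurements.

2.07 × 10^3 L

12.694 L + 38.12 L = 50.814 L; the sum is limited to 2 decimal places (4 s.f.).
Carrying full precision, 50.814 × 40.8 = 2073.2112 L; 40.8 has 3 s.f., so the result keeps min(4, 3) = 3 s.f.
Rounded to 3 significant figures: 2.07 × 10^3 L.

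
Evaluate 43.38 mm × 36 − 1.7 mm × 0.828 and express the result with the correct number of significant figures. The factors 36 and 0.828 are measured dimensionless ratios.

1.6 × 10^3 mm

43.38 × 36 = 1561.68 → 1.6 × 10^3 mm (2 s.f., last digit at the 10^2 place).
1.7 × 0.828 = 1.4076 → 1.4 mm (2 s.f., last digit at the 10^-1 place).
Difference: 1560.2724 mm; keep the coarser place, 10^2.
Result: 1.6 × 10^3 mm.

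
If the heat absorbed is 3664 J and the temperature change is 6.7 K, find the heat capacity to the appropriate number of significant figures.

heat capacity = 3664 J ÷ 6.7 K = 546.865671642… J/K.
3664 has 4 significant figures; 6.7 has 2.
Division/multiplication keeps the fewest: 2 significant figures.
Rounded: 5.5 × 10² J/K.

5.5 × 10² J/K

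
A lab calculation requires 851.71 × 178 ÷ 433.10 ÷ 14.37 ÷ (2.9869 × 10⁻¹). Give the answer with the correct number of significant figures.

851.71 × 178 ÷ 433.10 ÷ 14.37 ÷ (2.9869 × 10⁻¹) = 81.5541590698…
Multiplication/division keeps the fewest significant figures: 851.71 → 5 s.f., 178 → 3 s.f., 433.10 → 5 s.f., 14.37 → 4 s.f., 2.9869 × 10⁻¹ → 5 s.f.; limit is 3.
Rounded to 3 significant figures: 81.6.

81.6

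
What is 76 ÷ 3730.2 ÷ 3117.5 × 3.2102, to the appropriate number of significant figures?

76 ÷ 3730.2 ÷ 3117.5 × 3.2102 = 0.0000209800782078…
Multiplication/division keeps the fewest significant figures: 76 → 2 s.f., 3730.2 → 5 s.f., 3117.5 → 5 s.f., 3.2102 → 5 s.f.; limit is 2.
Rounded to 2 significant figures: 2.1 × 10^-5.

2.1 × 10^-5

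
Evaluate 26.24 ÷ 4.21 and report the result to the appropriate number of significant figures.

26.24 ÷ 4.21 = 6.23277909739…
Multiplication/division keeps the fewest significant figures: 26.24 → 4 s.f., 4.21 → 3 s.f.; limit is 3.
Rounded to 3 significant figures: 6.23.

6.23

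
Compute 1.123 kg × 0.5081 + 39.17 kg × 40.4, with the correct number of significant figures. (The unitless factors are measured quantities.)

1.123 × 0.5081 = 0.5705963 → 5.706 × 10^-1 kg (4 s.f., last digit at the 10^-4 place).
39.17 × 40.4 = 1582.468 → 1.58 × 10^3 kg (3 s.f., last digit at the 10^1 place).
Sum: 1583.0385963 kg; keep the coarser place, 10^1.
Result: 1.58 × 10^3 kg.

1.58 × 10^3 kg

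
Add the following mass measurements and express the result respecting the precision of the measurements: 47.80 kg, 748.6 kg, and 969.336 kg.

1765.7 kg

47.80 kg + 748.6 kg + 969.336 kg = 1765.736 kg.
Addition/subtraction keeps the fewest decimal places: 47.80 → 2 decimal places, 748.6 → 1 decimal place, 969.336 → 3 decimal places; limit is 1.
Rounded to 1 decimal place: 1765.7 kg.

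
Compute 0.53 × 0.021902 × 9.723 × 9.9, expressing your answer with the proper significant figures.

1.1

0.53 × 0.021902 × 9.723 × 9.9 = 1.11736515706…
Multiplication/division keeps the fewest significant figures: 0.53 → 2 s.f., 0.021902 → 5 s.f., 9.723 → 4 s.f., 9.9 → 2 s.f.; limit is 2.
Rounded to 2 significant figures: 1.1.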